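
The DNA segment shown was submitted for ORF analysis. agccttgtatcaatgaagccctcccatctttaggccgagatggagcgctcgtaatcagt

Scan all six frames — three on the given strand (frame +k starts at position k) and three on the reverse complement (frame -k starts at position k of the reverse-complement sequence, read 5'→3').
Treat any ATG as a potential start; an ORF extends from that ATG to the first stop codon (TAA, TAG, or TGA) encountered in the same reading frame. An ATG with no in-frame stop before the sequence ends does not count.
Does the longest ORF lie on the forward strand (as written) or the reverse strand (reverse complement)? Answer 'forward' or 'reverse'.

Reverse complement (5'→3'): ACTGATTACGAGCGCTCCATCTCGGCCTAAAGATGGGAGGGCTTCATTGATACAAGGCT
Frame +1: AGC CTT GTA TCA ATG AAG CCC TCC CAT CTT TAG GCC GAG ATG GAG CGC TCG TAA TCA — ATG at 13, stop TAG at 31 → 21 nt; ATG at 40, stop TAA at 52 → 15 nt.
Frame +2: GCC TTG TAT CAA TGA AGC CCT CCC ATC TTT AGG CCG AGA TGG AGC GCT CGT AAT CAG — no ATG→stop ORF.
Frame +3: CCT TGT ATC AAT GAA GCC CTC CCA TCT TTA GGC CGA GAT GGA GCG CTC GTA ATC AGT — no ATG→stop ORF.
Frame -1: ACT GAT TAC GAG CGC TCC ATC TCG GCC TAA AGA TGG GAG GGC TTC ATT GAT ACA AGG — no ATG→stop ORF.
Frame -2: CTG ATT ACG AGC GCT CCA TCT CGG CCT AAA GAT GGG AGG GCT TCA TTG ATA CAA GGC — no ATG→stop ORF.
Frame -3: TGA TTA CGA GCG CTC CAT CTC GGC CTA AAG ATG GGA GGG CTT CAT TGA TAC AAG GCT — ATG at 33, stop TGA at 48 → 18 nt.
Forward-strand max 21 nt; reverse-strand max 18 nt. The forward strand has the longer ORF.

forward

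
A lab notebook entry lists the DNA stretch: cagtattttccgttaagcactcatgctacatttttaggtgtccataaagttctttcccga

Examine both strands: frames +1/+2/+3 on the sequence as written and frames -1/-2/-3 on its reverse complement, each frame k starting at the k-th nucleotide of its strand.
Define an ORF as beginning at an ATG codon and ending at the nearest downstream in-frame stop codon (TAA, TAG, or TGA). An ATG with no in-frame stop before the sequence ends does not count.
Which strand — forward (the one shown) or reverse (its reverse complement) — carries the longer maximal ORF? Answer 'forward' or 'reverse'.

forward

Reverse complement (5'→3'): TCGGGAAAGAACTTTATGGACACCTAAAAATGTAGCATGAGTGCTTAACGGAAAATACTG
Frame +1: CAG TAT TTT CCG TTA AGC ACT CAT GCT ACA TTT TTA GGT GTC CAT AAA GTT CTT TCC CGA — no ATG→stop ORF.
Frame +2: AGT ATT TTC CGT TAA GCA CTC ATG CTA CAT TTT TAG GTG TCC ATA AAG TTC TTT CCC — ATG at 23, stop TAG at 35 → 15 nt.
Frame +3: GTA TTT TCC GTT AAG CAC TCA TGC TAC ATT TTT AGG TGT CCA TAA AGT TCT TTC CCG — no ATG→stop ORF.
Frame -1: TCG GGA AAG AAC TTT ATG GAC ACC TAA AAA TGT AGC ATG AGT GCT TAA CGG AAA ATA CTG — ATG at 16, stop TAA at 25 → 12 nt; ATG at 37, stop TAA at 46 → 12 nt.
Frame -2: CGG GAA AGA ACT TTA TGG ACA CCT AAA AAT GTA GCA TGA GTG CTT AAC GGA AAA TAC — no ATG→stop ORF.
Frame -3: GGG AAA GAA CTT TAT GGA CAC CTA AAA ATG TAG CAT GAG TGC TTA ACG GAA AAT ACT — ATG at 30, stop TAG at 33 → 6 nt.
Forward-strand max 15 nt; reverse-strand max 12 nt. The forward strand has the longer ORF.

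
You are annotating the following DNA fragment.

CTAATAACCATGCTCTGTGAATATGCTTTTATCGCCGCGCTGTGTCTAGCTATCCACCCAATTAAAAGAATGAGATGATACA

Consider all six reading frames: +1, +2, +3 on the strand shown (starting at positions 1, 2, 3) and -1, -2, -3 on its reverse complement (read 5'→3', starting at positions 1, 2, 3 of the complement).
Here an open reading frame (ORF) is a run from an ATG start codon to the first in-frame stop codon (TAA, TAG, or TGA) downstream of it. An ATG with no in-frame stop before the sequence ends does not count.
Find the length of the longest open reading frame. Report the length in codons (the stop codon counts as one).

23

Reverse complement (5'→3'): TGTATCATCTCATTCTTTTAATTGGGTGGATAGCTAGACACAGCGCGGCGATAAAAGCATATTCACAGAGCATGGTTATTAG
Frame +1: CTA ATA ACC ATG CTC TGT GAA TAT GCT TTT ATC GCC GCG CTG TGT CTA GCT ATC CAC CCA ATT AAA AGA ATG AGA TGA TAC — ATG at 10, stop TGA at 76 → 69 nt; ATG at 70, stop TGA at 76 → 9 nt.
Frame +2: TAA TAA CCA TGC TCT GTG AAT ATG CTT TTA TCG CCG CGC TGT GTC TAG CTA TCC ACC CAA TTA AAA GAA TGA GAT GAT ACA — ATG at 23, stop TAG at 47 → 27 nt.
Frame +3: AAT AAC CAT GCT CTG TGA ATA TGC TTT TAT CGC CGC GCT GTG TCT AGC TAT CCA CCC AAT TAA AAG AAT GAG ATG ATA — no ATG→stop ORF.
Frame -1: TGT ATC ATC TCA TTC TTT TAA TTG GGT GGA TAG CTA GAC ACA GCG CGG CGA TAA AAG CAT ATT CAC AGA GCA TGG TTA TTA — no ATG→stop ORF.
Frame -2: GTA TCA TCT CAT TCT TTT AAT TGG GTG GAT AGC TAG ACA CAG CGC GGC GAT AAA AGC ATA TTC ACA GAG CAT GGT TAT TAG — no ATG→stop ORF.
Frame -3: TAT CAT CTC ATT CTT TTA ATT GGG TGG ATA GCT AGA CAC AGC GCG GCG ATA AAA GCA TAT TCA CAG AGC ATG GTT ATT — no ATG→stop ORF.
Longest: frame +1, positions 10–78, 69 nt = 23 codons = 22 aa. → 23 codons.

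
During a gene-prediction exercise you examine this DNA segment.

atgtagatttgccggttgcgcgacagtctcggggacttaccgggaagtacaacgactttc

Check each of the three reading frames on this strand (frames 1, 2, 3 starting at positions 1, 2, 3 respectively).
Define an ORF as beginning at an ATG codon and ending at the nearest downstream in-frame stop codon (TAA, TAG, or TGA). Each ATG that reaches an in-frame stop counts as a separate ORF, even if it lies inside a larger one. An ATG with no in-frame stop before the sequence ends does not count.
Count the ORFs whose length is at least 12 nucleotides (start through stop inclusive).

Frame 1: ATG TAG ATT TGC CGG TTG CGC GAC AGT CTC GGG GAC TTA CCG GGA AGT ACA ACG ACT TTC — ATG at 1, stop TAG at 4 → 6 nt.
Frame 2: TGT AGA TTT GCC GGT TGC GCG ACA GTC TCG GGG ACT TAC CGG GAA GTA CAA CGA CTT — no ATG→stop ORF.
Frame 3: GTA GAT TTG CCG GTT GCG CGA CAG TCT CGG GGA CTT ACC GGG AAG TAC AAC GAC TTT — no ATG→stop ORF.
No ORF reaches 12 nucleotides. Count = 0.

0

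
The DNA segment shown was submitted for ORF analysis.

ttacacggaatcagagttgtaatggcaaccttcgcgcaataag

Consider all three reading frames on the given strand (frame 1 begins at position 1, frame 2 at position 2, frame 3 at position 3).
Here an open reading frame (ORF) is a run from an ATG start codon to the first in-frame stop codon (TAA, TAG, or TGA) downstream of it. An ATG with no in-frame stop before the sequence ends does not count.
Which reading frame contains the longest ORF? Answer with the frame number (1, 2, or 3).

Frame 1: TTA CAC GGA ATC AGA GTT GTA ATG GCA ACC TTC GCG CAA TAA — ATG at 22, stop TAA at 40 → 21 nt.
Frame 2: TAC ACG GAA TCA GAG TTG TAA TGG CAA CCT TCG CGC AAT AAG — no ATG→stop ORF.
Frame 3: ACA CGG AAT CAG AGT TGT AAT GGC AAC CTT CGC GCA ATA — no ATG→stop ORF.
Longest ORF is 21 nt in frame 1 (positions 22–42).

1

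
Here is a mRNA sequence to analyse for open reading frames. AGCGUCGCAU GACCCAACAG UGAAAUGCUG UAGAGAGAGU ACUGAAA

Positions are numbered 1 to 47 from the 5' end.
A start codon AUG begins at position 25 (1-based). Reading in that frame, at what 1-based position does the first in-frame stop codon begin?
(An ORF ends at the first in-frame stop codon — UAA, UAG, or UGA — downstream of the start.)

31

Codons from position 25: AUG (25–27), CUG (28–30), UAG (31–33).
UAG is a stop codon; it begins at position 31.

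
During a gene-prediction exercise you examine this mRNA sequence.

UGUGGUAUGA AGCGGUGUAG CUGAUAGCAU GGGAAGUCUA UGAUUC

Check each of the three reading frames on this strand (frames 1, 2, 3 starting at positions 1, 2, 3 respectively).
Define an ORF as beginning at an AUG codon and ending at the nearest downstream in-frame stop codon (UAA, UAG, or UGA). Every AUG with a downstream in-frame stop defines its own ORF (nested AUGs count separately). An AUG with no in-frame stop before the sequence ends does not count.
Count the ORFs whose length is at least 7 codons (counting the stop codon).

Frame 1: UGU GGU AUG AAG CGG UGU AGC UGA UAG CAU GGG AAG UCU AUG AUU — AUG at 7, stop UGA at 22 → 18 nt.
Frame 2: GUG GUA UGA AGC GGU GUA GCU GAU AGC AUG GGA AGU CUA UGA UUC — AUG at 29, stop UGA at 41 → 15 nt.
Frame 3: UGG UAU GAA GCG GUG UAG CUG AUA GCA UGG GAA GUC UAU GAU — no AUG→stop ORF.
No ORF reaches 7 codons. Count = 0.

0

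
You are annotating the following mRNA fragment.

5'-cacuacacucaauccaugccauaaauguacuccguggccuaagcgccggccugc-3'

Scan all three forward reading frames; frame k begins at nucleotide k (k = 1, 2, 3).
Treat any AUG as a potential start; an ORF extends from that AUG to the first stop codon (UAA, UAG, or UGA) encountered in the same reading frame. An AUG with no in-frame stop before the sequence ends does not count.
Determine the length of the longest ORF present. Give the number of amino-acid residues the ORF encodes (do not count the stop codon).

5

Frame 1: CAC UAC ACU CAA UCC AUG CCA UAA AUG UAC UCC GUG GCC UAA GCG CCG GCC UGC — AUG at 16, stop UAA at 22 → 9 nt; AUG at 25, stop UAA at 40 → 18 nt.
Frame 2: ACU ACA CUC AAU CCA UGC CAU AAA UGU ACU CCG UGG CCU AAG CGC CGG CCU — no AUG→stop ORF.
Frame 3: CUA CAC UCA AUC CAU GCC AUA AAU GUA CUC CGU GGC CUA AGC GCC GGC CUG — no AUG→stop ORF.
Longest: frame 1, positions 25–42, 18 nt = 6 codons = 5 aa. → 5 amino acids.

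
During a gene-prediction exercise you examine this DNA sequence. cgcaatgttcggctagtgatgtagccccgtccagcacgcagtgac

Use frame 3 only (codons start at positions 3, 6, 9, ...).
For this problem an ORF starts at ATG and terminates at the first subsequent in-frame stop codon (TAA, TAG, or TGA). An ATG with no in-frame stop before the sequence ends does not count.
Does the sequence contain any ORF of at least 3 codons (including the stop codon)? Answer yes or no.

no

Frame 3: CAA TGT TCG GCT AGT GAT GTA GCC CCG TCC AGC ACG CAG TGA — no ATG→stop ORF.
Largest ORF found is 0 codons < 3, so no.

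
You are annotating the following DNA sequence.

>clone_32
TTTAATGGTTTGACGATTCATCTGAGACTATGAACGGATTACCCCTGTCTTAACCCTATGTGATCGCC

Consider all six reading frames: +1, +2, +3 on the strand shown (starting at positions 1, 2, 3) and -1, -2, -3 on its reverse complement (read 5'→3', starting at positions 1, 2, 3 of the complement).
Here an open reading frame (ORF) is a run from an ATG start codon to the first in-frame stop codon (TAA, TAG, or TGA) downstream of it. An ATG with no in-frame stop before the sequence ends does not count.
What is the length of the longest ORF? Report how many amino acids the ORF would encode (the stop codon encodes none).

7

Reverse complement (5'→3'): GGCGATCACATAGGGTTAAGACAGGGGTAATCCGTTCATAGTCTCAGATGAATCGTCAAACCATTAAA
Frame +1: TTT AAT GGT TTG ACG ATT CAT CTG AGA CTA TGA ACG GAT TAC CCC TGT CTT AAC CCT ATG TGA TCG — ATG at 58, stop TGA at 61 → 6 nt.
Frame +2: TTA ATG GTT TGA CGA TTC ATC TGA GAC TAT GAA CGG ATT ACC CCT GTC TTA ACC CTA TGT GAT CGC — ATG at 5, stop TGA at 11 → 9 nt.
Frame +3: TAA TGG TTT GAC GAT TCA TCT GAG ACT ATG AAC GGA TTA CCC CTG TCT TAA CCC TAT GTG ATC GCC — ATG at 30, stop TAA at 51 → 24 nt.
Frame -1: GGC GAT CAC ATA GGG TTA AGA CAG GGG TAA TCC GTT CAT AGT CTC AGA TGA ATC GTC AAA CCA TTA — no ATG→stop ORF.
Frame -2: GCG ATC ACA TAG GGT TAA GAC AGG GGT AAT CCG TTC ATA GTC TCA GAT GAA TCG TCA AAC CAT TAA — no ATG→stop ORF.
Frame -3: CGA TCA CAT AGG GTT AAG ACA GGG GTA ATC CGT TCA TAG TCT CAG ATG AAT CGT CAA ACC ATT AAA — no ATG→stop ORF.
Longest: frame +3, positions 30–53, 24 nt = 8 codons = 7 aa. → 7 amino acids.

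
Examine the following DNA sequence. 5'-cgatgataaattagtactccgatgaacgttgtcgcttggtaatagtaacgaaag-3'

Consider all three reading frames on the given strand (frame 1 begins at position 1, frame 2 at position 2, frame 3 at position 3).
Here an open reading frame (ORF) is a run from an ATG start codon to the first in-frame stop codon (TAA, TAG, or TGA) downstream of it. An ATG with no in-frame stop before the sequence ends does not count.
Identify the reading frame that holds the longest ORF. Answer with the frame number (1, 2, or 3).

Frame 1: CGA TGA TAA ATT AGT ACT CCG ATG AAC GTT GTC GCT TGG TAA TAG TAA CGA AAG — ATG at 22, stop TAA at 40 → 21 nt.
Frame 2: GAT GAT AAA TTA GTA CTC CGA TGA ACG TTG TCG CTT GGT AAT AGT AAC GAA — no ATG→stop ORF.
Frame 3: ATG ATA AAT TAG TAC TCC GAT GAA CGT TGT CGC TTG GTA ATA GTA ACG AAA — ATG at 3, stop TAG at 12 → 12 nt.
Longest ORF is 21 nt in frame 1 (positions 22–42).

1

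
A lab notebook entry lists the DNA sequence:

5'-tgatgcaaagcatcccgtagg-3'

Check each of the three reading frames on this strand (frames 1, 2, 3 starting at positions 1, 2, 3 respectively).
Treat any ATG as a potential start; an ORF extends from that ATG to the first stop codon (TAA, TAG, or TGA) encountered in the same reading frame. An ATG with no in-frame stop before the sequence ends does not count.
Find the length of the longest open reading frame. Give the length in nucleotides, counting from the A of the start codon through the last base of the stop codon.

Frame 1: TGA TGC AAA GCA TCC CGT AGG — no ATG→stop ORF.
Frame 2: GAT GCA AAG CAT CCC GTA — no ATG→stop ORF.
Frame 3: ATG CAA AGC ATC CCG TAG — ATG at 3, stop TAG at 18 → 18 nt.
Longest: frame 3, positions 3–20, 18 nt = 6 codons = 5 aa. → 18 nucleotides.

18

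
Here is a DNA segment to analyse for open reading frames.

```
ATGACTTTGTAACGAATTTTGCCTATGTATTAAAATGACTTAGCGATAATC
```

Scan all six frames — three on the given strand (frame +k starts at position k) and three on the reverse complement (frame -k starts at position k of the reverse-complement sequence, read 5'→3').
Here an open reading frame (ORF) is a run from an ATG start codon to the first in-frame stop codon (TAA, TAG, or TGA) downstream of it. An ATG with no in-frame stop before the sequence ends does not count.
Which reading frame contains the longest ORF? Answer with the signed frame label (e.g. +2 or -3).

Reverse complement (5'→3'): GATTATCGCTAAGTCATTTTAATACATAGGCAAAATTCGTTACAAAGTCAT
Frame +1: ATG ACT TTG TAA CGA ATT TTG CCT ATG TAT TAA AAT GAC TTA GCG ATA ATC — ATG at 1, stop TAA at 10 → 12 nt; ATG at 25, stop TAA at 31 → 9 nt.
Frame +2: TGA CTT TGT AAC GAA TTT TGC CTA TGT ATT AAA ATG ACT TAG CGA TAA — ATG at 35, stop TAG at 41 → 9 nt.
Frame +3: GAC TTT GTA ACG AAT TTT GCC TAT GTA TTA AAA TGA CTT AGC GAT AAT — no ATG→stop ORF.
Frame -1: GAT TAT CGC TAA GTC ATT TTA ATA CAT AGG CAA AAT TCG TTA CAA AGT CAT — no ATG→stop ORF.
Frame -2: ATT ATC GCT AAG TCA TTT TAA TAC ATA GGC AAA ATT CGT TAC AAA GTC — no ATG→stop ORF.
Frame -3: TTA TCG CTA AGT CAT TTT AAT ACA TAG GCA AAA TTC GTT ACA AAG TCA — no ATG→stop ORF.
Longest ORF is 12 nt in frame +1 (positions 1–12).

+1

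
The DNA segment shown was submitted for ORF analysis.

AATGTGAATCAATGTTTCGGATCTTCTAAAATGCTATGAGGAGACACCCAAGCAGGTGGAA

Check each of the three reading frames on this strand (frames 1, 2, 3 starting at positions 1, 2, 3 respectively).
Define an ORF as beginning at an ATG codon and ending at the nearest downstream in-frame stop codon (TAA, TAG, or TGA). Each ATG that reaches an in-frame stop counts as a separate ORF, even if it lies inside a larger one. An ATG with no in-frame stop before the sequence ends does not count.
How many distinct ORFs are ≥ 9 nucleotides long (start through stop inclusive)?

Frame 1: AAT GTG AAT CAA TGT TTC GGA TCT TCT AAA ATG CTA TGA GGA GAC ACC CAA GCA GGT GGA — ATG at 31, stop TGA at 37 → 9 nt.
Frame 2: ATG TGA ATC AAT GTT TCG GAT CTT CTA AAA TGC TAT GAG GAG ACA CCC AAG CAG GTG GAA — ATG at 2, stop TGA at 5 → 6 nt.
Frame 3: TGT GAA TCA ATG TTT CGG ATC TTC TAA AAT GCT ATG AGG AGA CAC CCA AGC AGG TGG — ATG at 12, stop TAA at 27 → 18 nt.
ORFs ≥ 9 nucleotides: frame 1 31–39 (9 nucleotides), frame 3 12–29 (18 nucleotides). Count = 2.

2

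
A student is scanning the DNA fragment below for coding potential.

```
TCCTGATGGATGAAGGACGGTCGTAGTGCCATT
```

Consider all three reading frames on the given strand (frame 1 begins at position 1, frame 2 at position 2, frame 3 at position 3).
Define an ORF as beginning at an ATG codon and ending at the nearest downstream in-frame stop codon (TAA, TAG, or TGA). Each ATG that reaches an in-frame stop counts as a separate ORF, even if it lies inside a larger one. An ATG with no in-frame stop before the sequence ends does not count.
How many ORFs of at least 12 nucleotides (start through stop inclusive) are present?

1

Frame 1: TCC TGA TGG ATG AAG GAC GGT CGT AGT GCC ATT — no ATG→stop ORF.
Frame 2: CCT GAT GGA TGA AGG ACG GTC GTA GTG CCA — no ATG→stop ORF.
Frame 3: CTG ATG GAT GAA GGA CGG TCG TAG TGC CAT — ATG at 6, stop TAG at 24 → 21 nt.
ORFs ≥ 12 nucleotides: frame 3 6–26 (21 nucleotides). Count = 1.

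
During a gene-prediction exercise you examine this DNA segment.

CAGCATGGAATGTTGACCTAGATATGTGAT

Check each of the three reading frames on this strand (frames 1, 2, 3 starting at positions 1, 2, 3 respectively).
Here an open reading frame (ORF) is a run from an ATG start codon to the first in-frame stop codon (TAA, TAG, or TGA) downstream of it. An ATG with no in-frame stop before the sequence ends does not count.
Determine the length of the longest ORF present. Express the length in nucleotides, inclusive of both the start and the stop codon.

12

Frame 1: CAG CAT GGA ATG TTG ACC TAG ATA TGT GAT — ATG at 10, stop TAG at 19 → 12 nt.
Frame 2: AGC ATG GAA TGT TGA CCT AGA TAT GTG — ATG at 5, stop TGA at 14 → 12 nt.
Frame 3: GCA TGG AAT GTT GAC CTA GAT ATG TGA — ATG at 24, stop TGA at 27 → 6 nt.
Longest: frame 1, positions 10–21, 12 nt = 4 codons = 3 aa. → 12 nucleotides.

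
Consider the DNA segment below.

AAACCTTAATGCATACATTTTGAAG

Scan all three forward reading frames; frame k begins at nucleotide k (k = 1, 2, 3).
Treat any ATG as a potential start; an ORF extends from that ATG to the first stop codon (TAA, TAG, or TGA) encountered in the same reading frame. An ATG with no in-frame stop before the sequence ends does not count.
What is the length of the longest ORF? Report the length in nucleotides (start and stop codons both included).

Frame 1: AAA CCT TAA TGC ATA CAT TTT GAA — no ATG→stop ORF.
Frame 2: AAC CTT AAT GCA TAC ATT TTG AAG — no ATG→stop ORF.
Frame 3: ACC TTA ATG CAT ACA TTT TGA — ATG at 9, stop TGA at 21 → 15 nt.
Longest: frame 3, positions 9–23, 15 nt = 5 codons = 4 aa. → 15 nucleotides.

15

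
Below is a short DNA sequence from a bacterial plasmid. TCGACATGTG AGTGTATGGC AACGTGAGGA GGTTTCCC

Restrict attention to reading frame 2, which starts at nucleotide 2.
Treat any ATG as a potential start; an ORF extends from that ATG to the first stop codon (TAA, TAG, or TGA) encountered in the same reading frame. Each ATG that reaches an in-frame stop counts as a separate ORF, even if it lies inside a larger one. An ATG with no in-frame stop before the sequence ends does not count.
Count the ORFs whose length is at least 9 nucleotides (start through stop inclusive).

0

Frame 2: CGA CAT GTG AGT GTA TGG CAA CGT GAG GAG GTT TCC — no ATG→stop ORF.
No ORF reaches 9 nucleotides. Count = 0.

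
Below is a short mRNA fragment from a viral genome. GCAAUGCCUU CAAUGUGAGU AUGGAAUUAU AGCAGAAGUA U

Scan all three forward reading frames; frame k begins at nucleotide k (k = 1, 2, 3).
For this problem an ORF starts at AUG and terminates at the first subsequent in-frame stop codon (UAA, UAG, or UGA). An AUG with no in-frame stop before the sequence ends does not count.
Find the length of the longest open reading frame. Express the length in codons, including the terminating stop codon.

Frame 1: GCA AUG CCU UCA AUG UGA GUA UGG AAU UAU AGC AGA AGU — AUG at 4, stop UGA at 16 → 15 nt; AUG at 13, stop UGA at 16 → 6 nt.
Frame 2: CAA UGC CUU CAA UGU GAG UAU GGA AUU AUA GCA GAA GUA — no AUG→stop ORF.
Frame 3: AAU GCC UUC AAU GUG AGU AUG GAA UUA UAG CAG AAG UAU — AUG at 21, stop UAG at 30 → 12 nt.
Longest: frame 1, positions 4–18, 15 nt = 5 codons = 4 aa. → 5 codons.

5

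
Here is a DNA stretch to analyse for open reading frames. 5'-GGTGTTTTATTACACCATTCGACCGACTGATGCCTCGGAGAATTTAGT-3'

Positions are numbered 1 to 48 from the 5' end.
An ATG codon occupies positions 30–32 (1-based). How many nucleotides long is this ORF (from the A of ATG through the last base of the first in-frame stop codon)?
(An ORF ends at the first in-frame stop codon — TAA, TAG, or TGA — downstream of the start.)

18

Codons from position 30: ATG (30–32), CCT (33–35), CGG (36–38), AGA (39–41), ATT (42–44), TAG (45–47).
TAG is the first in-frame stop; ORF spans 30–47, 18 nucleotides.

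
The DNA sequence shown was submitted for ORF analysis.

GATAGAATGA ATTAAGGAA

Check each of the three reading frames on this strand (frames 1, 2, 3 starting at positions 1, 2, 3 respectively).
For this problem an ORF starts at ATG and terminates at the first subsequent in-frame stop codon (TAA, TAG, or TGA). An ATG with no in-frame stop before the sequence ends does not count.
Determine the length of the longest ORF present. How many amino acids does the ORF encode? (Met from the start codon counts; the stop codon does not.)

Frame 1: GAT AGA ATG AAT TAA GGA — ATG at 7, stop TAA at 13 → 9 nt.
Frame 2: ATA GAA TGA ATT AAG GAA — no ATG→stop ORF.
Frame 3: TAG AAT GAA TTA AGG — no ATG→stop ORF.
Longest: frame 1, positions 7–15, 9 nt = 3 codons = 2 aa. → 2 amino acids.

2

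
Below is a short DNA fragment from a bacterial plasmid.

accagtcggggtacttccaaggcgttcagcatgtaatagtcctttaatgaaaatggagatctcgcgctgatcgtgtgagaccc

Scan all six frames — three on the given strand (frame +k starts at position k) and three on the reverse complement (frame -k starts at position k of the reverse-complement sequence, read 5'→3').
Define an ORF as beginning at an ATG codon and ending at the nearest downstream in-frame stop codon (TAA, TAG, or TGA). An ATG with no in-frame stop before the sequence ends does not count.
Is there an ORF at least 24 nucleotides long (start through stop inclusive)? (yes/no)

yes

Reverse complement (5'→3'): GGGTCTCACACGATCAGCGCGAGATCTCCATTTTCATTAAAGGACTATTACATGCTGAACGCCTTGGAAGTACCCCGACTGGT
Frame +1: ACC AGT CGG GGT ACT TCC AAG GCG TTC AGC ATG TAA TAG TCC TTT AAT GAA AAT GGA GAT CTC GCG CTG ATC GTG TGA GAC — ATG at 31, stop TAA at 34 → 6 nt.
Frame +2: CCA GTC GGG GTA CTT CCA AGG CGT TCA GCA TGT AAT AGT CCT TTA ATG AAA ATG GAG ATC TCG CGC TGA TCG TGT GAG ACC — ATG at 47, stop TGA at 68 → 24 nt; ATG at 53, stop TGA at 68 → 18 nt.
Frame +3: CAG TCG GGG TAC TTC CAA GGC GTT CAG CAT GTA ATA GTC CTT TAA TGA AAA TGG AGA TCT CGC GCT GAT CGT GTG AGA CCC — no ATG→stop ORF.
Frame -1: GGG TCT CAC ACG ATC AGC GCG AGA TCT CCA TTT TCA TTA AAG GAC TAT TAC ATG CTG AAC GCC TTG GAA GTA CCC CGA CTG — no ATG→stop ORF.
Frame -2: GGT CTC ACA CGA TCA GCG CGA GAT CTC CAT TTT CAT TAA AGG ACT ATT ACA TGC TGA ACG CCT TGG AAG TAC CCC GAC TGG — no ATG→stop ORF.
Frame -3: GTC TCA CAC GAT CAG CGC GAG ATC TCC ATT TTC ATT AAA GGA CTA TTA CAT GCT GAA CGC CTT GGA AGT ACC CCG ACT GGT — no ATG→stop ORF.
Frame +2 has an ORF of 24 nucleotides (positions 47–70) ≥ 24, so yes.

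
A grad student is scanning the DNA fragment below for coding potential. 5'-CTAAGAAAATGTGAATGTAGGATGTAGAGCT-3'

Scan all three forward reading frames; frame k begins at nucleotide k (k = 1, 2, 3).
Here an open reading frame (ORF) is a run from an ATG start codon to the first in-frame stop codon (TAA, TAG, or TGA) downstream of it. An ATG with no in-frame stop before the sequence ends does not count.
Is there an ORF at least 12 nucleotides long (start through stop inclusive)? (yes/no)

no

Frame 1: CTA AGA AAA TGT GAA TGT AGG ATG TAG AGC — ATG at 22, stop TAG at 25 → 6 nt.
Frame 2: TAA GAA AAT GTG AAT GTA GGA TGT AGA GCT — no ATG→stop ORF.
Frame 3: AAG AAA ATG TGA ATG TAG GAT GTA GAG — ATG at 9, stop TGA at 12 → 6 nt; ATG at 15, stop TAG at 18 → 6 nt.
Largest ORF found is 6 nucleotides < 12, so no.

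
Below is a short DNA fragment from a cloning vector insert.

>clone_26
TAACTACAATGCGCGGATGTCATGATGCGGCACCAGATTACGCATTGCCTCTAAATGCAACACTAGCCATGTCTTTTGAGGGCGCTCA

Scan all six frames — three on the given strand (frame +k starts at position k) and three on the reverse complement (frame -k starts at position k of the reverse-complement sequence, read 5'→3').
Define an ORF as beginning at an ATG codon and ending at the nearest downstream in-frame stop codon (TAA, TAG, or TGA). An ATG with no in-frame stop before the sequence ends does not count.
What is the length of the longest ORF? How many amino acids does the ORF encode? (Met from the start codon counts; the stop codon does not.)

13

Reverse complement (5'→3'): TGAGCGCCCTCAAAAGACATGGCTAGTGTTGCATTTAGAGGCAATGCGTAATCTGGTGCCGCATCATGACATCCGCGCATTGTAGTTA
Frame +1: TAA CTA CAA TGC GCG GAT GTC ATG ATG CGG CAC CAG ATT ACG CAT TGC CTC TAA ATG CAA CAC TAG CCA TGT CTT TTG AGG GCG CTC — ATG at 22, stop TAA at 52 → 33 nt; ATG at 25, stop TAA at 52 → 30 nt; ATG at 55, stop TAG at 64 → 12 nt.
Frame +2: AAC TAC AAT GCG CGG ATG TCA TGA TGC GGC ACC AGA TTA CGC ATT GCC TCT AAA TGC AAC ACT AGC CAT GTC TTT TGA GGG CGC TCA — ATG at 17, stop TGA at 23 → 9 nt.
Frame +3: ACT ACA ATG CGC GGA TGT CAT GAT GCG GCA CCA GAT TAC GCA TTG CCT CTA AAT GCA ACA CTA GCC ATG TCT TTT GAG GGC GCT — no ATG→stop ORF.
Frame -1: TGA GCG CCC TCA AAA GAC ATG GCT AGT GTT GCA TTT AGA GGC AAT GCG TAA TCT GGT GCC GCA TCA TGA CAT CCG CGC ATT GTA GTT — ATG at 19, stop TAA at 49 → 33 nt.
Frame -2: GAG CGC CCT CAA AAG ACA TGG CTA GTG TTG CAT TTA GAG GCA ATG CGT AAT CTG GTG CCG CAT CAT GAC ATC CGC GCA TTG TAG TTA — ATG at 44, stop TAG at 83 → 42 nt.
Frame -3: AGC GCC CTC AAA AGA CAT GGC TAG TGT TGC ATT TAG AGG CAA TGC GTA ATC TGG TGC CGC ATC ATG ACA TCC GCG CAT TGT AGT — no ATG→stop ORF.
Longest: frame -2, positions 44–85, 42 nt = 14 codons = 13 aa. → 13 amino acids.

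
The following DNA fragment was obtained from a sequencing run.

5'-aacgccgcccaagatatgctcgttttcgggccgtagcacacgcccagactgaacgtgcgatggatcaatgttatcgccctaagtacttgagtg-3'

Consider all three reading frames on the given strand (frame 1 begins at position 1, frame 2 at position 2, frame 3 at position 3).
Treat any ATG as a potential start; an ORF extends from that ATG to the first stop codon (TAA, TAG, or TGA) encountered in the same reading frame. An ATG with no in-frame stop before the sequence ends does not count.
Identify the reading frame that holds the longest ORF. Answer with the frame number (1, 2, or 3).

1

Frame 1: AAC GCC GCC CAA GAT ATG CTC GTT TTC GGG CCG TAG CAC ACG CCC AGA CTG AAC GTG CGA TGG ATC AAT GTT ATC GCC CTA AGT ACT TGA GTG — ATG at 16, stop TAG at 34 → 21 nt.
Frame 2: ACG CCG CCC AAG ATA TGC TCG TTT TCG GGC CGT AGC ACA CGC CCA GAC TGA ACG TGC GAT GGA TCA ATG TTA TCG CCC TAA GTA CTT GAG — ATG at 68, stop TAA at 80 → 15 nt.
Frame 3: CGC CGC CCA AGA TAT GCT CGT TTT CGG GCC GTA GCA CAC GCC CAG ACT GAA CGT GCG ATG GAT CAA TGT TAT CGC CCT AAG TAC TTG AGT — no ATG→stop ORF.
Longest ORF is 21 nt in frame 1 (positions 16–36).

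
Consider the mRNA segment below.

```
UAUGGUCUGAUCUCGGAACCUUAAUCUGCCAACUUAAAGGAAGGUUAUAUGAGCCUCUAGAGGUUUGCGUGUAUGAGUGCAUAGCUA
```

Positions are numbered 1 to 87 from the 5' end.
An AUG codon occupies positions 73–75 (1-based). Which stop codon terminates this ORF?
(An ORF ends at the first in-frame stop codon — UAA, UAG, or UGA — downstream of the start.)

Codons from position 73: AUG (73–75), AGU (76–78), GCA (79–81), UAG (82–84).
The first in-frame stop codon is UAG.

UAG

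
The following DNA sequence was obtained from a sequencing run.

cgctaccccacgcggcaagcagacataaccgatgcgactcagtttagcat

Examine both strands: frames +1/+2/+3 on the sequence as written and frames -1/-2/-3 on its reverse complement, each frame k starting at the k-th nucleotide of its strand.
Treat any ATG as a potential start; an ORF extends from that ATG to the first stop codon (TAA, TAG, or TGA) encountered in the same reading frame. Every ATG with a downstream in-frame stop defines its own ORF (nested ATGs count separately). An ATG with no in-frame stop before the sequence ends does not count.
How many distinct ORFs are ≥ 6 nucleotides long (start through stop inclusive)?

Reverse complement (5'→3'): ATGCTAAACTGAGTCGCATCGGTTATGTCTGCTTGCCGCGTGGGGTAGCG
Frame +1: CGC TAC CCC ACG CGG CAA GCA GAC ATA ACC GAT GCG ACT CAG TTT AGC — no ATG→stop ORF.
Frame +2: GCT ACC CCA CGC GGC AAG CAG ACA TAA CCG ATG CGA CTC AGT TTA GCA — no ATG→stop ORF.
Frame +3: CTA CCC CAC GCG GCA AGC AGA CAT AAC CGA TGC GAC TCA GTT TAG CAT — no ATG→stop ORF.
Frame -1: ATG CTA AAC TGA GTC GCA TCG GTT ATG TCT GCT TGC CGC GTG GGG TAG — ATG at 1, stop TGA at 10 → 12 nt; ATG at 25, stop TAG at 46 → 24 nt.
Frame -2: TGC TAA ACT GAG TCG CAT CGG TTA TGT CTG CTT GCC GCG TGG GGT AGC — no ATG→stop ORF.
Frame -3: GCT AAA CTG AGT CGC ATC GGT TAT GTC TGC TTG CCG CGT GGG GTA GCG — no ATG→stop ORF.
ORFs ≥ 6 nucleotides: frame -1 1–12 (12 nucleotides), frame -1 25–48 (24 nucleotides). Count = 2.

2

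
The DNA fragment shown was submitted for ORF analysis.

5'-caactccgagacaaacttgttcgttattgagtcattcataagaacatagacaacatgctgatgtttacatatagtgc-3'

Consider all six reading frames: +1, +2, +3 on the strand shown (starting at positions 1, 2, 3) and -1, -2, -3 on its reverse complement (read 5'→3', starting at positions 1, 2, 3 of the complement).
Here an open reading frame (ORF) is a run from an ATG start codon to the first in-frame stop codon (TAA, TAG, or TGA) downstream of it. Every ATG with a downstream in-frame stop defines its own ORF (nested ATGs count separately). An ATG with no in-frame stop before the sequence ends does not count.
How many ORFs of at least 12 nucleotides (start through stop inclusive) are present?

Reverse complement (5'→3'): GCACTATATGTAAACATCAGCATGTTGTCTATGTTCTTATGAATGACTCAATAACGAACAAGTTTGTCTCGGAGTTG
Frame +1: CAA CTC CGA GAC AAA CTT GTT CGT TAT TGA GTC ATT CAT AAG AAC ATA GAC AAC ATG CTG ATG TTT ACA TAT AGT — no ATG→stop ORF.
Frame +2: AAC TCC GAG ACA AAC TTG TTC GTT ATT GAG TCA TTC ATA AGA ACA TAG ACA ACA TGC TGA TGT TTA CAT ATA GTG — no ATG→stop ORF.
Frame +3: ACT CCG AGA CAA ACT TGT TCG TTA TTG AGT CAT TCA TAA GAA CAT AGA CAA CAT GCT GAT GTT TAC ATA TAG TGC — no ATG→stop ORF.
Frame -1: GCA CTA TAT GTA AAC ATC AGC ATG TTG TCT ATG TTC TTA TGA ATG ACT CAA TAA CGA ACA AGT TTG TCT CGG AGT — ATG at 22, stop TGA at 40 → 21 nt; ATG at 31, stop TGA at 40 → 12 nt; ATG at 43, stop TAA at 52 → 12 nt.
Frame -2: CAC TAT ATG TAA ACA TCA GCA TGT TGT CTA TGT TCT TAT GAA TGA CTC AAT AAC GAA CAA GTT TGT CTC GGA GTT — ATG at 8, stop TAA at 11 → 6 nt.
Frame -3: ACT ATA TGT AAA CAT CAG CAT GTT GTC TAT GTT CTT ATG AAT GAC TCA ATA ACG AAC AAG TTT GTC TCG GAG TTG — no ATG→stop ORF.
ORFs ≥ 12 nucleotides: frame -1 22–42 (21 nucleotides), frame -1 31–42 (12 nucleotides), frame -1 43–54 (12 nucleotides). Count = 3.

3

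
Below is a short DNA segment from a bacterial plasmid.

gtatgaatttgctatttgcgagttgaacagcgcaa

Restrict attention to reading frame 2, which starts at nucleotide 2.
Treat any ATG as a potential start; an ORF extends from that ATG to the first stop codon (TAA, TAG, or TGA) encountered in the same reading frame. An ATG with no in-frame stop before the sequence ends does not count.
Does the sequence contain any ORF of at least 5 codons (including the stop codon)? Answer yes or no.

Frame 2: TAT GAA TTT GCT ATT TGC GAG TTG AAC AGC GCA — no ATG→stop ORF.
Largest ORF found is 0 codons < 5, so no.

no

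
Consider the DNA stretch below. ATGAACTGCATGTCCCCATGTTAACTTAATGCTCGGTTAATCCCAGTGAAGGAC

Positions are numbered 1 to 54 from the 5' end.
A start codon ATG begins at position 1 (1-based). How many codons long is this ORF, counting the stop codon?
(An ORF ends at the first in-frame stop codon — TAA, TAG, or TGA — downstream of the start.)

8

Codons from position 1: ATG (1–3), AAC (4–6), TGC (7–9), ATG (10–12), TCC (13–15), CCA (16–18), TGT (19–21), TAA (22–24).
TAA is the first in-frame stop; that's 8 codons including the stop.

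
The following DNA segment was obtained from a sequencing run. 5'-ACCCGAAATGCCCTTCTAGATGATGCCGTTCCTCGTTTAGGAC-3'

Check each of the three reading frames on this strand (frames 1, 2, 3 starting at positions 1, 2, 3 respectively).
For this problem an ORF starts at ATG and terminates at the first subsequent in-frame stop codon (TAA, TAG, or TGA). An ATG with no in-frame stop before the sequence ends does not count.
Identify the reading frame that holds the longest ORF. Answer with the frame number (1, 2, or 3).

2

Frame 1: ACC CGA AAT GCC CTT CTA GAT GAT GCC GTT CCT CGT TTA GGA — no ATG→stop ORF.
Frame 2: CCC GAA ATG CCC TTC TAG ATG ATG CCG TTC CTC GTT TAG GAC — ATG at 8, stop TAG at 17 → 12 nt; ATG at 20, stop TAG at 38 → 21 nt; ATG at 23, stop TAG at 38 → 18 nt.
Frame 3: CCG AAA TGC CCT TCT AGA TGA TGC CGT TCC TCG TTT AGG — no ATG→stop ORF.
Longest ORF is 21 nt in frame 2 (positions 20–40).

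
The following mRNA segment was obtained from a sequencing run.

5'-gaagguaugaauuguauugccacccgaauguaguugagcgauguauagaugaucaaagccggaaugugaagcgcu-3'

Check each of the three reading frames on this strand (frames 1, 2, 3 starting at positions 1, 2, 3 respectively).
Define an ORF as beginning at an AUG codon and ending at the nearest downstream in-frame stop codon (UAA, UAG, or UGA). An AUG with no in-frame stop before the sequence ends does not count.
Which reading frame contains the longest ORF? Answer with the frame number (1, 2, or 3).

1

Frame 1: GAA GGU AUG AAU UGU AUU GCC ACC CGA AUG UAG UUG AGC GAU GUA UAG AUG AUC AAA GCC GGA AUG UGA AGC GCU — AUG at 7, stop UAG at 31 → 27 nt; AUG at 28, stop UAG at 31 → 6 nt; AUG at 49, stop UGA at 67 → 21 nt; AUG at 64, stop UGA at 67 → 6 nt.
Frame 2: AAG GUA UGA AUU GUA UUG CCA CCC GAA UGU AGU UGA GCG AUG UAU AGA UGA UCA AAG CCG GAA UGU GAA GCG — AUG at 41, stop UGA at 50 → 12 nt.
Frame 3: AGG UAU GAA UUG UAU UGC CAC CCG AAU GUA GUU GAG CGA UGU AUA GAU GAU CAA AGC CGG AAU GUG AAG CGC — no AUG→stop ORF.
Longest ORF is 27 nt in frame 1 (positions 7–33).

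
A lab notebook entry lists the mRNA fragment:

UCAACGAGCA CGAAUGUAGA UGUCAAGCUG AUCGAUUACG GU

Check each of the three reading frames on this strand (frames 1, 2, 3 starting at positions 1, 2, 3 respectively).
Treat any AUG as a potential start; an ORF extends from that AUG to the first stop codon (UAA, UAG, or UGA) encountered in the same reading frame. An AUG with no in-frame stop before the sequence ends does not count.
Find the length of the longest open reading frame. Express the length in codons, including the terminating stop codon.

4

Frame 1: UCA ACG AGC ACG AAU GUA GAU GUC AAG CUG AUC GAU UAC GGU — no AUG→stop ORF.
Frame 2: CAA CGA GCA CGA AUG UAG AUG UCA AGC UGA UCG AUU ACG — AUG at 14, stop UAG at 17 → 6 nt; AUG at 20, stop UGA at 29 → 12 nt.
Frame 3: AAC GAG CAC GAA UGU AGA UGU CAA GCU GAU CGA UUA CGG — no AUG→stop ORF.
Longest: frame 2, positions 20–31, 12 nt = 4 codons = 3 aa. → 4 codons.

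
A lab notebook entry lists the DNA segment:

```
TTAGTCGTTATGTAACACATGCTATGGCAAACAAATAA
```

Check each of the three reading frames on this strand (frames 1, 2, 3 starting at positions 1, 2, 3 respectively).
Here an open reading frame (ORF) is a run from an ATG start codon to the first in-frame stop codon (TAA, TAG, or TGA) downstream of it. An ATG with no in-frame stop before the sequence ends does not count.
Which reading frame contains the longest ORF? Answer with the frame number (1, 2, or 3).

3

Frame 1: TTA GTC GTT ATG TAA CAC ATG CTA TGG CAA ACA AAT — ATG at 10, stop TAA at 13 → 6 nt.
Frame 2: TAG TCG TTA TGT AAC ACA TGC TAT GGC AAA CAA ATA — no ATG→stop ORF.
Frame 3: AGT CGT TAT GTA ACA CAT GCT ATG GCA AAC AAA TAA — ATG at 24, stop TAA at 36 → 15 nt.
Longest ORF is 15 nt in frame 3 (positions 24–38).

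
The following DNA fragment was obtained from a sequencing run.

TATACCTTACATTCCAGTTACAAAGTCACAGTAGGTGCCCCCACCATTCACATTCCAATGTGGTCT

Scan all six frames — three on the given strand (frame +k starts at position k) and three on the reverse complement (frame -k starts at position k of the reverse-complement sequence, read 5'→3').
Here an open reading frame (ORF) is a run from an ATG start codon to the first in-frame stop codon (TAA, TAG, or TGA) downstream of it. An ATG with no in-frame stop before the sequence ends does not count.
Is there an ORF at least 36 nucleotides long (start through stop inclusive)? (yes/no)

no

Reverse complement (5'→3'): AGACCACATTGGAATGTGAATGGTGGGGGCACCTACTGTGACTTTGTAACTGGAATGTAAGGTATA
Frame +1: TAT ACC TTA CAT TCC AGT TAC AAA GTC ACA GTA GGT GCC CCC ACC ATT CAC ATT CCA ATG TGG TCT — no ATG→stop ORF.
Frame +2: ATA CCT TAC ATT CCA GTT ACA AAG TCA CAG TAG GTG CCC CCA CCA TTC ACA TTC CAA TGT GGT — no ATG→stop ORF.
Frame +3: TAC CTT ACA TTC CAG TTA CAA AGT CAC AGT AGG TGC CCC CAC CAT TCA CAT TCC AAT GTG GTC — no ATG→stop ORF.
Frame -1: AGA CCA CAT TGG AAT GTG AAT GGT GGG GGC ACC TAC TGT GAC TTT GTA ACT GGA ATG TAA GGT ATA — ATG at 55, stop TAA at 58 → 6 nt.
Frame -2: GAC CAC ATT GGA ATG TGA ATG GTG GGG GCA CCT ACT GTG ACT TTG TAA CTG GAA TGT AAG GTA — ATG at 14, stop TGA at 17 → 6 nt; ATG at 20, stop TAA at 47 → 30 nt.
Frame -3: ACC ACA TTG GAA TGT GAA TGG TGG GGG CAC CTA CTG TGA CTT TGT AAC TGG AAT GTA AGG TAT — no ATG→stop ORF.
Largest ORF found is 30 nucleotides < 36, so no.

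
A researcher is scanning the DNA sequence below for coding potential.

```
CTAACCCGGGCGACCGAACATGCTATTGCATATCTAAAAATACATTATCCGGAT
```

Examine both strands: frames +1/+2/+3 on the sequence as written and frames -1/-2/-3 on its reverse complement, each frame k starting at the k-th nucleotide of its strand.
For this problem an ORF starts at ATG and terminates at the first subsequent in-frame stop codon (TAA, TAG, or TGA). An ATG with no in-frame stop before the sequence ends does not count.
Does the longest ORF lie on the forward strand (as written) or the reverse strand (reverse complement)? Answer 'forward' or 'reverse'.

Reverse complement (5'→3'): ATCCGGATAATGTATTTTTAGATATGCAATAGCATGTTCGGTCGCCCGGGTTAG
Frame +1: CTA ACC CGG GCG ACC GAA CAT GCT ATT GCA TAT CTA AAA ATA CAT TAT CCG GAT — no ATG→stop ORF.
Frame +2: TAA CCC GGG CGA CCG AAC ATG CTA TTG CAT ATC TAA AAA TAC ATT ATC CGG — ATG at 20, stop TAA at 35 → 18 nt.
Frame +3: AAC CCG GGC GAC CGA ACA TGC TAT TGC ATA TCT AAA AAT ACA TTA TCC GGA — no ATG→stop ORF.
Frame -1: ATC CGG ATA ATG TAT TTT TAG ATA TGC AAT AGC ATG TTC GGT CGC CCG GGT TAG — ATG at 10, stop TAG at 19 → 12 nt; ATG at 34, stop TAG at 52 → 21 nt.
Frame -2: TCC GGA TAA TGT ATT TTT AGA TAT GCA ATA GCA TGT TCG GTC GCC CGG GTT — no ATG→stop ORF.
Frame -3: CCG GAT AAT GTA TTT TTA GAT ATG CAA TAG CAT GTT CGG TCG CCC GGG TTA — ATG at 24, stop TAG at 30 → 9 nt.
Forward-strand max 18 nt; reverse-strand max 21 nt. The reverse strand has the longer ORF.

reverse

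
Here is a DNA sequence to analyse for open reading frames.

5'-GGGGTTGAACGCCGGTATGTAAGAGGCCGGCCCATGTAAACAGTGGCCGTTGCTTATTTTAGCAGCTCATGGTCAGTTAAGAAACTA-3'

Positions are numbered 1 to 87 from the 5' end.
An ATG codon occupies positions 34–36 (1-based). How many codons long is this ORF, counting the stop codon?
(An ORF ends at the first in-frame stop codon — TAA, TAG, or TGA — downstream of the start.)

2

Codons from position 34: ATG (34–36), TAA (37–39).
TAA is the first in-frame stop; that's 2 codons including the stop.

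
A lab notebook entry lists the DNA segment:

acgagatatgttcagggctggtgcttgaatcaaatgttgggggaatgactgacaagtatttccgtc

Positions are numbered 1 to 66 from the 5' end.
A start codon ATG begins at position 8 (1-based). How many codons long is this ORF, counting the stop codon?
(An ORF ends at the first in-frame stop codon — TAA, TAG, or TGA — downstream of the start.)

7

Codons from position 8: ATG (8–10), TTC (11–13), AGG (14–16), GCT (17–19), GGT (20–22), GCT (23–25), TGA (26–28).
TGA is the first in-frame stop; that's 7 codons including the stop.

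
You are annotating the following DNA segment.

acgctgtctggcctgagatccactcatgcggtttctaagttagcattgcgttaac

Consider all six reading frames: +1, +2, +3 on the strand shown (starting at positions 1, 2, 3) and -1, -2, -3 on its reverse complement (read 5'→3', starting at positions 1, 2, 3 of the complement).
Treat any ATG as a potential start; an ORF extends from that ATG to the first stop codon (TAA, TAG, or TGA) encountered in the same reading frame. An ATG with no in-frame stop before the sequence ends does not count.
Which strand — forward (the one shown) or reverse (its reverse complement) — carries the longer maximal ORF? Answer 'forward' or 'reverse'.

Reverse complement (5'→3'): GTTAACGCAATGCTAACTTAGAAACCGCATGAGTGGATCTCAGGCCAGACAGCGT
Frame +1: ACG CTG TCT GGC CTG AGA TCC ACT CAT GCG GTT TCT AAG TTA GCA TTG CGT TAA — no ATG→stop ORF.
Frame +2: CGC TGT CTG GCC TGA GAT CCA CTC ATG CGG TTT CTA AGT TAG CAT TGC GTT AAC — ATG at 26, stop TAG at 41 → 18 nt.
Frame +3: GCT GTC TGG CCT GAG ATC CAC TCA TGC GGT TTC TAA GTT AGC ATT GCG TTA — no ATG→stop ORF.
Frame -1: GTT AAC GCA ATG CTA ACT TAG AAA CCG CAT GAG TGG ATC TCA GGC CAG ACA GCG — ATG at 10, stop TAG at 19 → 12 nt.
Frame -2: TTA ACG CAA TGC TAA CTT AGA AAC CGC ATG AGT GGA TCT CAG GCC AGA CAG CGT — no ATG→stop ORF.
Frame -3: TAA CGC AAT GCT AAC TTA GAA ACC GCA TGA GTG GAT CTC AGG CCA GAC AGC — no ATG→stop ORF.
Forward-strand max 18 nt; reverse-strand max 12 nt. The forward strand has the longer ORF.

forward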